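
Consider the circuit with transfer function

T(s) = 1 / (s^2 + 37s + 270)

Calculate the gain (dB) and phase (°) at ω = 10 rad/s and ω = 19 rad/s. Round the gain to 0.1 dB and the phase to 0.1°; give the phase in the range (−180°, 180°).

ω = 10: -52.2 dB, -65.3°; ω = 19: -57.0 dB, -97.4°

Substitute s = j10:
Numerator: 1 = 1 + j0
Denominator: (j10)^2 + 37(j10) + 270 = 170 + j370
|N| = √(1² + 0²) ≈ 1, ∠N ≈ 0.00°
|D| = √(170² + 370²) ≈ 407.19, ∠D ≈ 65.32°
|T| = 1 / 407.19 ≈ 0.0024559
Gain = 20 log₁₀(0.0024559) ≈ -52.20 dB
∠T = 0.00° − 65.32° = -65.32°

Substitute s = j19:
Numerator: 1 = 1 + j0
Denominator: (j19)^2 + 37(j19) + 270 = -91 + j703
|N| = √(1² + 0²) ≈ 1, ∠N ≈ 0.00°
|D| = √(91² + 703²) ≈ 708.87, ∠D ≈ 97.38°
|T| = 1 / 708.87 ≈ 0.0014107
Gain = 20 log₁₀(0.0014107) ≈ -57.01 dB
∠T = 0.00° − 97.38° = -97.38°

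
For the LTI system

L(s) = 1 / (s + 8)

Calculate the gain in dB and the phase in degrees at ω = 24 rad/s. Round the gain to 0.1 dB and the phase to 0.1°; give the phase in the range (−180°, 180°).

-28.1 dB, -71.6°

Substitute s = j24:
Numerator: 1 = 1 + j0
Denominator: (j24) + 8 = 8 + j24
|N| = √(1² + 0²) ≈ 1, ∠N ≈ 0.00°
|D| = √(8² + 24²) ≈ 25.298, ∠D ≈ 71.57°
|L| = 1 / 25.298 ≈ 0.039529
Gain = 20 log₁₀(0.039529) ≈ -28.06 dB
∠L = 0.00° − 71.57° = -71.57°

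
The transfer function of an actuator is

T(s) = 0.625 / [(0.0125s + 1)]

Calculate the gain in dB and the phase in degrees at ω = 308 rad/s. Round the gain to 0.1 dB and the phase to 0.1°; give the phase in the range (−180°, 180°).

-16.1 dB, -75.4°

At ω = 308 rad/s:
pole (1 + j308·0.0125) = 1 + j3.85 → |·| ≈ 3.9778, ∠ ≈ 75.44°
|T| = 0.625 · 1 / (3.9778) ≈ 0.15712
Gain = 20 log₁₀(0.15712) ≈ -16.08 dB
∠T = (0°) − (75.44°) = -75.44°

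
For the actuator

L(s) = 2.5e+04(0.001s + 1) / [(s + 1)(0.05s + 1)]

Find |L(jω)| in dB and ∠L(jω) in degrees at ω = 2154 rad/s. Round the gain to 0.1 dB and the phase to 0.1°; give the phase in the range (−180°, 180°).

-11.8 dB, -114.3°

At ω = 2154 rad/s:
zero (1 + j2154·0.001) = 1 + j2.154 → |·| ≈ 2.3748, ∠ ≈ 65.10°
pole (1 + j2154·1) = 1 + j2154 → |·| ≈ 2154, ∠ ≈ 89.97°
pole (1 + j2154·0.05) = 1 + j107.7 → |·| ≈ 107.7, ∠ ≈ 89.47°
|L| = 2.5e+04 · 2.3748 / (2154 · 107.7) ≈ 0.25592
Gain = 20 log₁₀(0.25592) ≈ -11.84 dB
∠L = (65.10°) − (89.97° + 89.47°) = -114.34°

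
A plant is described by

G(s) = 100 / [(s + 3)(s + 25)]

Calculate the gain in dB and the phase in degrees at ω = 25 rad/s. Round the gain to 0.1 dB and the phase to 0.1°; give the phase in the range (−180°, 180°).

At s = jω = j25:
pole (s+3): 3 + j25 → |·| = √(3²+25²) = √634 ≈ 25.179, ∠ = arctan(25/3) ≈ 83.16°
pole (s+25): 25 + j25 → |·| = √(25²+25²) = √1250 ≈ 35.355, ∠ = arctan(25/25) ≈ 45.00°
|G| = 100 / 890.2 ≈ 0.11233
Gain = 20 log₁₀(0.11233) ≈ -18.99 dB
∠G = 0.00° − 128.16° = -128.16°

-19.0 dB, -128.2°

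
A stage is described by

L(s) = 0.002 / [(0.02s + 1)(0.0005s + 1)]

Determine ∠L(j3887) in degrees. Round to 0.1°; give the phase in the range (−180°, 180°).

-152.0°

At ω = 3887 rad/s:
pole (1 + j3887·0.02) = 1 + j77.74 → |·| ≈ 77.746, ∠ ≈ 89.26°
pole (1 + j3887·0.0005) = 1 + j1.9435 → |·| ≈ 2.1857, ∠ ≈ 62.77°
∠L = (0°) − (89.26° + 62.77°) = -152.03°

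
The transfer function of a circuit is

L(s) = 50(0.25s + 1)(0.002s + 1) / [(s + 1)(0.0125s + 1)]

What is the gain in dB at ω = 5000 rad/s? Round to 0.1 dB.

6.1 dB

At ω = 5000 rad/s:
zero (1 + j5000·0.25) = 1 + j1250 → |·| ≈ 1250, ∠ ≈ 89.95°
zero (1 + j5000·0.002) = 1 + j10 → |·| ≈ 10.05, ∠ ≈ 84.29°
pole (1 + j5000·1) = 1 + j5000 → |·| ≈ 5000, ∠ ≈ 89.99°
pole (1 + j5000·0.0125) = 1 + j62.5 → |·| ≈ 62.508, ∠ ≈ 89.08°
|L| = 50 · 1250 · 10.05 / (5000 · 62.508) ≈ 2.0097
Gain = 20 log₁₀(2.0097) ≈ 6.06 dB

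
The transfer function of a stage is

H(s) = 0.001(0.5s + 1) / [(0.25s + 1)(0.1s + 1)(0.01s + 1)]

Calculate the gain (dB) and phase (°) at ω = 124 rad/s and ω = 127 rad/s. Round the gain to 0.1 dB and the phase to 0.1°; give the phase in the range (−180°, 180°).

At ω = 124 rad/s:
zero (1 + j124·0.5) = 1 + j62 → |·| ≈ 62.008, ∠ ≈ 89.08°
pole (1 + j124·0.25) = 1 + j31 → |·| ≈ 31.016, ∠ ≈ 88.15°
pole (1 + j124·0.1) = 1 + j12.4 → |·| ≈ 12.44, ∠ ≈ 85.39°
pole (1 + j124·0.01) = 1 + j1.24 → |·| ≈ 1.593, ∠ ≈ 51.12°
|H| = 0.001 · 62.008 / (31.016 · 12.44 · 1.593) ≈ 0.00010088
Gain = 20 log₁₀(0.00010088) ≈ -79.92 dB
∠H = (89.08°) − (88.15° + 85.39° + 51.12°) = -135.58°

At ω = 127 rad/s:
zero (1 + j127·0.5) = 1 + j63.5 → |·| ≈ 63.508, ∠ ≈ 89.10°
pole (1 + j127·0.25) = 1 + j31.75 → |·| ≈ 31.766, ∠ ≈ 88.20°
pole (1 + j127·0.1) = 1 + j12.7 → |·| ≈ 12.739, ∠ ≈ 85.50°
pole (1 + j127·0.01) = 1 + j1.27 → |·| ≈ 1.6164, ∠ ≈ 51.78°
|H| = 0.001 · 63.508 / (31.766 · 12.739 · 1.6164) ≈ 9.7092e-05
Gain = 20 log₁₀(9.7092e-05) ≈ -80.26 dB
∠H = (89.10°) − (88.20° + 85.50° + 51.78°) = -136.38°

ω = 124: -79.9 dB, -135.6°; ω = 127: -80.3 dB, -136.4°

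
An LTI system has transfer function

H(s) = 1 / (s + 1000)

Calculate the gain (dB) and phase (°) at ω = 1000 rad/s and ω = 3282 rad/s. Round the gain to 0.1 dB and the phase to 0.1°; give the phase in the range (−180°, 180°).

At s = jω = j1000:
pole (s+1000): 1000 + j1000 → |·| = √(1000²+1000²) = √2000000 ≈ 1414.2, ∠ = arctan(1000/1000) ≈ 45.00°
|H| = 1 / 1414.2 ≈ 0.00070711
Gain = 20 log₁₀(0.00070711) ≈ -63.01 dB
∠H = 0.00° − 45.00° = -45.00°

At s = jω = j3282:
pole (s+1000): 1000 + j3282 → |·| = √(1000²+3282²) = √11771524 ≈ 3431, ∠ = arctan(3282/1000) ≈ 73.05°
|H| = 1 / 3431 ≈ 0.00029146
Gain = 20 log₁₀(0.00029146) ≈ -70.71 dB
∠H = 0.00° − 73.05° = -73.05°

ω = 1000: -63.0 dB, -45.0°; ω = 3282: -70.7 dB, -73.1°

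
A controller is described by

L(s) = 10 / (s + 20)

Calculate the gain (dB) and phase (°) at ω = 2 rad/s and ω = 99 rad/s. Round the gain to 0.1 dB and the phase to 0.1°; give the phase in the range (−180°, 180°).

ω = 2: -6.1 dB, -5.7°; ω = 99: -20.1 dB, -78.6°

Substitute s = j2:
Numerator: 10 = 10 + j0
Denominator: (j2) + 20 = 20 + j2
|N| = √(10² + 0²) ≈ 10, ∠N ≈ 0.00°
|D| = √(20² + 2²) ≈ 20.1, ∠D ≈ 5.71°
|L| = 10 / 20.1 ≈ 0.49751
Gain = 20 log₁₀(0.49751) ≈ -6.06 dB
∠L = 0.00° − 5.71° = -5.71°

Substitute s = j99:
Numerator: 10 = 10 + j0
Denominator: (j99) + 20 = 20 + j99
|N| = √(10² + 0²) ≈ 10, ∠N ≈ 0.00°
|D| = √(20² + 99²) ≈ 101, ∠D ≈ 78.58°
|L| = 10 / 101 ≈ 0.09901
Gain = 20 log₁₀(0.09901) ≈ -20.09 dB
∠L = 0.00° − 78.58° = -78.58°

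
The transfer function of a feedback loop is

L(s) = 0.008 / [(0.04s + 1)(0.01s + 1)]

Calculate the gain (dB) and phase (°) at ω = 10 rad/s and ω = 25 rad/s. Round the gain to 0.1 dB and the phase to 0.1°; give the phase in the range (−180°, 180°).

ω = 10: -42.6 dB, -27.5°; ω = 25: -45.2 dB, -59.0°

At ω = 10 rad/s:
pole (1 + j10·0.04) = 1 + j0.4 → |·| ≈ 1.077, ∠ ≈ 21.80°
pole (1 + j10·0.01) = 1 + j0.1 → |·| ≈ 1.005, ∠ ≈ 5.71°
|L| = 0.008 · 1 / (1.077 · 1.005) ≈ 0.0073911
Gain = 20 log₁₀(0.0073911) ≈ -42.63 dB
∠L = (0°) − (21.80° + 5.71°) = -27.51°

At ω = 25 rad/s:
pole (1 + j25·0.04) = 1 + j1 → |·| ≈ 1.4142, ∠ ≈ 45.00°
pole (1 + j25·0.01) = 1 + j0.25 → |·| ≈ 1.0308, ∠ ≈ 14.04°
|L| = 0.008 · 1 / (1.4142 · 1.0308) ≈ 0.0054879
Gain = 20 log₁₀(0.0054879) ≈ -45.21 dB
∠L = (0°) − (45.00° + 14.04°) = -59.04°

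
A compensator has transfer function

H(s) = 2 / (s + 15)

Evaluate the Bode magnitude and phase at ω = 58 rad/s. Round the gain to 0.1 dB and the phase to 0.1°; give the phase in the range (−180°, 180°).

-29.5 dB, -75.5°

Substitute s = j58:
Numerator: 2 = 2 + j0
Denominator: (j58) + 15 = 15 + j58
|N| = √(2² + 0²) ≈ 2, ∠N ≈ 0.00°
|D| = √(15² + 58²) ≈ 59.908, ∠D ≈ 75.50°
|H| = 2 / 59.908 ≈ 0.033385
Gain = 20 log₁₀(0.033385) ≈ -29.53 dB
∠H = 0.00° − 75.50° = -75.50°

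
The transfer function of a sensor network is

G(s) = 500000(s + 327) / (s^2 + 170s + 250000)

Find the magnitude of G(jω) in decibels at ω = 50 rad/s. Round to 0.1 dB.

At s = jω = j50:
zero (s+327): 327 + j50 → |·| = √(327²+50²) = √109429 ≈ 330.8, ∠ = arctan(50/327) ≈ 8.69°
quadratic: (j50)² + 170·j50 + 250000 = 247500 + j8500 → |·| ≈ 2.4765e+05, ∠ ≈ 1.97°
|G| = 500000 · 330.8 / 2.4765e+05 ≈ 667.88
Gain = 20 log₁₀(667.88) ≈ 56.49 dB

56.5 dB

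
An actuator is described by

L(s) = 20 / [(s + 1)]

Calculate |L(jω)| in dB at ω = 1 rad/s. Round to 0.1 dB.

23.0 dB

At ω = 1 rad/s:
pole (1 + j1·1) = 1 + j1 → |·| ≈ 1.4142, ∠ ≈ 45.00°
|L| = 20 · 1 / (1.4142) ≈ 14.142
Gain = 20 log₁₀(14.142) ≈ 23.01 dB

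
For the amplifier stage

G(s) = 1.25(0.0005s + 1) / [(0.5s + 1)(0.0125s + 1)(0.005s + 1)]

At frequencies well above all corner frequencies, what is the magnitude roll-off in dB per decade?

-40 dB/decade

Each pole contributes −20 dB/decade at high frequency; each zero contributes +20 dB/decade.
Net: 1 zero(s) − 3 pole(s) → -40 dB/decade.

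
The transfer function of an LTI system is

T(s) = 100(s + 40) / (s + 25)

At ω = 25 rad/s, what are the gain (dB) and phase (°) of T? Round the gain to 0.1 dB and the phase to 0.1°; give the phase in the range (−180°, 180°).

At s = jω = j25:
zero (s+40): 40 + j25 → |·| = √(40²+25²) = √2225 ≈ 47.17, ∠ = arctan(25/40) ≈ 32.01°
pole (s+25): 25 + j25 → |·| = √(25²+25²) = √1250 ≈ 35.355, ∠ = arctan(25/25) ≈ 45.00°
|T| = 100 · 47.17 / 35.355 ≈ 133.42
Gain = 20 log₁₀(133.42) ≈ 42.50 dB
∠T = 32.01° − 45.00° = -12.99°

42.5 dB, -13.0°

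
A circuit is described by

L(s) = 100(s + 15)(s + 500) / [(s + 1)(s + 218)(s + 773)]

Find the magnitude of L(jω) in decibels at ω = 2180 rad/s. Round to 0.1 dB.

-27.1 dB

At s = jω = j2180:
zero (s+15): 15 + j2180 → |·| = √(15²+2180²) = √4752625 ≈ 2180.1, ∠ = arctan(2180/15) ≈ 89.61°
zero (s+500): 500 + j2180 → |·| = √(500²+2180²) = √5002400 ≈ 2236.6, ∠ = arctan(2180/500) ≈ 77.08°
pole (s+1): 1 + j2180 → |·| = √(1²+2180²) = √4752401 ≈ 2180, ∠ = arctan(2180/1) ≈ 89.97°
pole (s+218): 218 + j2180 → |·| = √(218²+2180²) = √4799924 ≈ 2190.9, ∠ = arctan(2180/218) ≈ 84.29°
pole (s+773): 773 + j2180 → |·| = √(773²+2180²) = √5349929 ≈ 2313, ∠ = arctan(2180/773) ≈ 70.48°
|L| = 100 · 4.876e+06 / 1.1047e+10 ≈ 0.044139
Gain = 20 log₁₀(0.044139) ≈ -27.10 dB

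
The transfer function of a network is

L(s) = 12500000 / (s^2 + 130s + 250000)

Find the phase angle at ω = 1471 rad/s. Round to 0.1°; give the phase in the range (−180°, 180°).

At s = jω = j1471:
quadratic: (j1471)² + 130·j1471 + 250000 = -1913841 + j191230 → |·| ≈ 1.9234e+06, ∠ ≈ 174.29°
∠L = 0.00° − 174.29° = -174.29°

-174.3°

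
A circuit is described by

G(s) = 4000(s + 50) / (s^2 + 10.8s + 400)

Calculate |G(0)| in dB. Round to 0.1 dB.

54.0 dB

G(0) = 4000·50 / 400 = 500
20 log₁₀(500) ≈ 53.98 dB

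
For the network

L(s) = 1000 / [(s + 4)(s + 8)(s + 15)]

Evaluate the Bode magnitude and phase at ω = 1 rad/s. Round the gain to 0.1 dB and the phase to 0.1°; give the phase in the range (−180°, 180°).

At s = jω = j1:
pole (s+4): 4 + j1 → |·| = √(4²+1²) = √17 ≈ 4.1231, ∠ = arctan(1/4) ≈ 14.04°
pole (s+8): 8 + j1 → |·| = √(8²+1²) = √65 ≈ 8.0623, ∠ = arctan(1/8) ≈ 7.13°
pole (s+15): 15 + j1 → |·| = √(15²+1²) = √226 ≈ 15.033, ∠ = arctan(1/15) ≈ 3.81°
|L| = 1000 / 499.72 ≈ 2.0011
Gain = 20 log₁₀(2.0011) ≈ 6.03 dB
∠L = 0.00° − 24.98° = -24.98°

6.0 dB, -25.0°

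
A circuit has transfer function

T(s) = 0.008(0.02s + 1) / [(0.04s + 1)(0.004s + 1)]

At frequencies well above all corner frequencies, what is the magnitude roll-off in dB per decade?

Each pole contributes −20 dB/decade at high frequency; each zero contributes +20 dB/decade.
Net: 1 zero(s) − 2 pole(s) → -20 dB/decade.

-20 dB/decade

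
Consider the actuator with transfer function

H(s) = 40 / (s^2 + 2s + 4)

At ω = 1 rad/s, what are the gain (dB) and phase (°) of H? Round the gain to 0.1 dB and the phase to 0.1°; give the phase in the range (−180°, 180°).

20.9 dB, -33.7°

At s = jω = j1:
quadratic: (j1)² + 2·j1 + 4 = 3 + j2 → |·| ≈ 3.6056, ∠ ≈ 33.69°
|H| = 40 / 3.6056 ≈ 11.094
Gain = 20 log₁₀(11.094) ≈ 20.90 dB
∠H = 0.00° − 33.69° = -33.69°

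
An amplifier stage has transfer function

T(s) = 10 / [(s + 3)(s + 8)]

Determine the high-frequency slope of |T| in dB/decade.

-40 dB/decade

Each pole contributes −20 dB/decade at high frequency; each zero contributes +20 dB/decade.
Net: 0 zero(s) − 2 pole(s) → -40 dB/decade.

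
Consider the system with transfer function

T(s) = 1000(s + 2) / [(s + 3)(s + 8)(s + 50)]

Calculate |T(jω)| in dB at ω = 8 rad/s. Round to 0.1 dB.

At s = jω = j8:
zero (s+2): 2 + j8 → |·| = √(2²+8²) = √68 ≈ 8.2462, ∠ = arctan(8/2) ≈ 75.96°
pole (s+3): 3 + j8 → |·| = √(3²+8²) = √73 ≈ 8.544, ∠ = arctan(8/3) ≈ 69.44°
pole (s+8): 8 + j8 → |·| = √(8²+8²) = √128 ≈ 11.314, ∠ = arctan(8/8) ≈ 45.00°
pole (s+50): 50 + j8 → |·| = √(50²+8²) = √2564 ≈ 50.636, ∠ = arctan(8/50) ≈ 9.09°
|T| = 1000 · 8.2462 / 4894.8 ≈ 1.6847
Gain = 20 log₁₀(1.6847) ≈ 4.53 dB

4.5 dB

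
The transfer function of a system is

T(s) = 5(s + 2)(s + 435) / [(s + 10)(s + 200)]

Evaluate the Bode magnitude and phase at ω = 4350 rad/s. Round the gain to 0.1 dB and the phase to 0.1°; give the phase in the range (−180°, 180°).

At s = jω = j4350:
zero (s+2): 2 + j4350 → |·| = √(2²+4350²) = √18922504 ≈ 4350, ∠ = arctan(4350/2) ≈ 89.97°
zero (s+435): 435 + j4350 → |·| = √(435²+4350²) = √19111725 ≈ 4371.7, ∠ = arctan(4350/435) ≈ 84.29°
pole (s+10): 10 + j4350 → |·| = √(10²+4350²) = √18922600 ≈ 4350, ∠ = arctan(4350/10) ≈ 89.87°
pole (s+200): 200 + j4350 → |·| = √(200²+4350²) = √18962500 ≈ 4354.6, ∠ = arctan(4350/200) ≈ 87.37°
|T| = 5 · 1.9017e+07 / 1.8943e+07 ≈ 5.0195
Gain = 20 log₁₀(5.0195) ≈ 14.01 dB
∠T = 174.26° − 177.24° = -2.98°

14.0 dB, -3.0°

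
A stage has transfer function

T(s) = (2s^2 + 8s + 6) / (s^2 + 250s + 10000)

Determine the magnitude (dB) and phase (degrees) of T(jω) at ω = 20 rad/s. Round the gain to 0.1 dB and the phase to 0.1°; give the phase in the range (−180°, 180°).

-22.5 dB, 141.1°

Substitute s = j20:
Numerator: 2(j20)^2 + 8(j20) + 6 = -794 + j160
Denominator: (j20)^2 + 250(j20) + 10000 = 9600 + j5000
|N| = √(794² + 160²) ≈ 809.96, ∠N ≈ 168.61°
|D| = √(9600² + 5000²) ≈ 10824, ∠D ≈ 27.51°
|T| = 809.96 / 10824 ≈ 0.07483
Gain = 20 log₁₀(0.07483) ≈ -22.52 dB
∠T = 168.61° − 27.51° = 141.10°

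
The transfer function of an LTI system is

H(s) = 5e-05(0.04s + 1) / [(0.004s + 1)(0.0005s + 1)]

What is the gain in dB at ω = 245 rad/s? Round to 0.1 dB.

At ω = 245 rad/s:
zero (1 + j245·0.04) = 1 + j9.8 → |·| ≈ 9.8509, ∠ ≈ 84.17°
pole (1 + j245·0.004) = 1 + j0.98 → |·| ≈ 1.4001, ∠ ≈ 44.42°
pole (1 + j245·0.0005) = 1 + j0.1225 → |·| ≈ 1.0075, ∠ ≈ 6.98°
|H| = 5e-05 · 9.8509 / (1.4001 · 1.0075) ≈ 0.00034917
Gain = 20 log₁₀(0.00034917) ≈ -69.14 dB

-69.1 dB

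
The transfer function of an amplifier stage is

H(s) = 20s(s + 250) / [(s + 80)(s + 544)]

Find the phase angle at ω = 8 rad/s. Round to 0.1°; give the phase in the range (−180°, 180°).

85.3°

At s = jω = j8:
zero (s+250): 250 + j8 → |·| = √(250²+8²) = √62564 ≈ 250.13, ∠ = arctan(8/250) ≈ 1.83°
zero at origin: s = j8 → |·| = 8, ∠ = 90.00°
pole (s+80): 80 + j8 → |·| = √(80²+8²) = √6464 ≈ 80.399, ∠ = arctan(8/80) ≈ 5.71°
pole (s+544): 544 + j8 → |·| = √(544²+8²) = √296000 ≈ 544.06, ∠ = arctan(8/544) ≈ 0.84°
∠H = 91.83° − 6.55° = 85.28°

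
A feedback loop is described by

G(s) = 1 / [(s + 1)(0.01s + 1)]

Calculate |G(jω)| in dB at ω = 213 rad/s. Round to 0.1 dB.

-54.0 dB

At ω = 213 rad/s:
pole (1 + j213·1) = 1 + j213 → |·| ≈ 213, ∠ ≈ 89.73°
pole (1 + j213·0.01) = 1 + j2.13 → |·| ≈ 2.3531, ∠ ≈ 64.85°
|G| = 1 · 1 / (213 · 2.3531) ≈ 0.0019952
Gain = 20 log₁₀(0.0019952) ≈ -54.00 dB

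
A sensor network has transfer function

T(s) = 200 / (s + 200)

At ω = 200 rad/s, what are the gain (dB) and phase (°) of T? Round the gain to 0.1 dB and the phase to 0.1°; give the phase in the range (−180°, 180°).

-3.0 dB, -45.0°

Substitute s = j200:
Numerator: 200 = 200 + j0
Denominator: (j200) + 200 = 200 + j200
|N| = √(200² + 0²) ≈ 200, ∠N ≈ 0.00°
|D| = √(200² + 200²) ≈ 282.84, ∠D ≈ 45.00°
|T| = 200 / 282.84 ≈ 0.70711
Gain = 20 log₁₀(0.70711) ≈ -3.01 dB
∠T = 0.00° − 45.00° = -45.00°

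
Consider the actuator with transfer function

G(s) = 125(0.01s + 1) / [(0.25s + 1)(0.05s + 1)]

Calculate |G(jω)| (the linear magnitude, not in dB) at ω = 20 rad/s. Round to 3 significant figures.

17.7

At ω = 20 rad/s:
zero (1 + j20·0.01) = 1 + j0.2 → |·| ≈ 1.0198, ∠ ≈ 11.31°
pole (1 + j20·0.25) = 1 + j5 → |·| ≈ 5.099, ∠ ≈ 78.69°
pole (1 + j20·0.05) = 1 + j1 → |·| ≈ 1.4142, ∠ ≈ 45.00°
|G| = 125 · 1.0198 / (5.099 · 1.4142) ≈ 17.678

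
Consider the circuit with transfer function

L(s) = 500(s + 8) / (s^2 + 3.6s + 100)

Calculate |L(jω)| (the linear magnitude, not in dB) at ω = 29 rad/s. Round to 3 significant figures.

At s = jω = j29:
zero (s+8): 8 + j29 → |·| = √(8²+29²) = √905 ≈ 30.083, ∠ = arctan(29/8) ≈ 74.58°
quadratic: (j29)² + 3.6·j29 + 100 = -741 + j104.4 → |·| ≈ 748.32, ∠ ≈ 171.98°
|L| = 500 · 30.083 / 748.32 ≈ 20.1

20.1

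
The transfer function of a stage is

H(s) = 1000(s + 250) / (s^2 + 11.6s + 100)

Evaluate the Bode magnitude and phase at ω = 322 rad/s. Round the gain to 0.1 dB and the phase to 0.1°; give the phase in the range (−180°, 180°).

At s = jω = j322:
zero (s+250): 250 + j322 → |·| = √(250²+322²) = √166184 ≈ 407.66, ∠ = arctan(322/250) ≈ 52.17°
quadratic: (j322)² + 11.6·j322 + 100 = -103584 + j3735.2 → |·| ≈ 1.0365e+05, ∠ ≈ 177.93°
|H| = 1000 · 407.66 / 1.0365e+05 ≈ 3.933
Gain = 20 log₁₀(3.933) ≈ 11.89 dB
∠H = 52.17° − 177.93° = -125.76°

11.9 dB, -125.8°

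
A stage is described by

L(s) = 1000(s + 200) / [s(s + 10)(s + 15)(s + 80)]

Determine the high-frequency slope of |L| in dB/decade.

-60 dB/decade

Each pole contributes −20 dB/decade at high frequency; each zero contributes +20 dB/decade.
Net: 1 zero(s) − 4 pole(s) → -60 dB/decade.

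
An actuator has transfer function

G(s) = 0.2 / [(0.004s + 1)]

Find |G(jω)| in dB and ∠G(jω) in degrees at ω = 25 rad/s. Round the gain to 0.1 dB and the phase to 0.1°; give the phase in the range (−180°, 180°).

At ω = 25 rad/s:
pole (1 + j25·0.004) = 1 + j0.1 → |·| ≈ 1.005, ∠ ≈ 5.71°
|G| = 0.2 · 1 / (1.005) ≈ 0.199
Gain = 20 log₁₀(0.199) ≈ -14.02 dB
∠G = (0°) − (5.71°) = -5.71°

-14.0 dB, -5.7°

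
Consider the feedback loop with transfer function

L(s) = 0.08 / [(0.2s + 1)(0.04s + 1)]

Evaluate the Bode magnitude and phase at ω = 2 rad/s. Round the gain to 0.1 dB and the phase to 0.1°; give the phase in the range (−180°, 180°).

-22.6 dB, -26.4°

At ω = 2 rad/s:
pole (1 + j2·0.2) = 1 + j0.4 → |·| ≈ 1.077, ∠ ≈ 21.80°
pole (1 + j2·0.04) = 1 + j0.08 → |·| ≈ 1.0032, ∠ ≈ 4.57°
|L| = 0.08 · 1 / (1.077 · 1.0032) ≈ 0.074043
Gain = 20 log₁₀(0.074043) ≈ -22.61 dB
∠L = (0°) − (21.80° + 4.57°) = -26.37°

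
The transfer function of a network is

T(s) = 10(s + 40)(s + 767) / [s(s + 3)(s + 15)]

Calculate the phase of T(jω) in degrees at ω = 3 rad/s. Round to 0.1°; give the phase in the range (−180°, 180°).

At s = jω = j3:
zero (s+40): 40 + j3 → |·| = √(40²+3²) = √1609 ≈ 40.112, ∠ = arctan(3/40) ≈ 4.29°
zero (s+767): 767 + j3 → |·| = √(767²+3²) = √588298 ≈ 767.01, ∠ = arctan(3/767) ≈ 0.22°
pole (s+3): 3 + j3 → |·| = √(3²+3²) = √18 ≈ 4.2426, ∠ = arctan(3/3) ≈ 45.00°
pole (s+15): 15 + j3 → |·| = √(15²+3²) = √234 ≈ 15.297, ∠ = arctan(3/15) ≈ 11.31°
pole at origin: |s| = 3, ∠ = 90.00° (in denominator)
∠T = 4.51° − 146.31° = -141.80°

-141.8°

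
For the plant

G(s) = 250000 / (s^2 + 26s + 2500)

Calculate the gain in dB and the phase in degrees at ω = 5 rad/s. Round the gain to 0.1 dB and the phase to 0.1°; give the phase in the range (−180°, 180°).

At s = jω = j5:
quadratic: (j5)² + 26·j5 + 2500 = 2475 + j130 → |·| ≈ 2478.4, ∠ ≈ 3.01°
|G| = 250000 / 2478.4 ≈ 100.87
Gain = 20 log₁₀(100.87) ≈ 40.08 dB
∠G = 0.00° − 3.01° = -3.01°

40.1 dB, -3.0°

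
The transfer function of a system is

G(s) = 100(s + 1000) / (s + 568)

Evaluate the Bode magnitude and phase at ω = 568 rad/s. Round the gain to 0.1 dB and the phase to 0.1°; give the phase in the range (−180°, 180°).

43.1 dB, -15.4°

At s = jω = j568:
zero (s+1000): 1000 + j568 → |·| = √(1000²+568²) = √1322624 ≈ 1150.1, ∠ = arctan(568/1000) ≈ 29.60°
pole (s+568): 568 + j568 → |·| = √(568²+568²) = √645248 ≈ 803.27, ∠ = arctan(568/568) ≈ 45.00°
|G| = 100 · 1150.1 / 803.27 ≈ 143.18
Gain = 20 log₁₀(143.18) ≈ 43.12 dB
∠G = 29.60° − 45.00° = -15.40°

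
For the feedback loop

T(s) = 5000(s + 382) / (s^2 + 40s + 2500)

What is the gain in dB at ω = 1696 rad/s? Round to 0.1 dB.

At s = jω = j1696:
zero (s+382): 382 + j1696 → |·| = √(382²+1696²) = √3022340 ≈ 1738.5, ∠ = arctan(1696/382) ≈ 77.31°
quadratic: (j1696)² + 40·j1696 + 2500 = -2873916 + j67840 → |·| ≈ 2.8747e+06, ∠ ≈ 178.65°
|T| = 5000 · 1738.5 / 2.8747e+06 ≈ 3.0238
Gain = 20 log₁₀(3.0238) ≈ 9.61 dB

9.6 dB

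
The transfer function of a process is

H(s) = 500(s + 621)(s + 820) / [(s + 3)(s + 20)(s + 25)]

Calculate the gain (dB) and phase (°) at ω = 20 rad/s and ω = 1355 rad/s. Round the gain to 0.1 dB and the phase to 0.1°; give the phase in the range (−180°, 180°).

ω = 20: 82.9 dB, -161.9°; ω = 1355: -6.5 dB, -143.8°

At s = jω = j20:
zero (s+621): 621 + j20 → |·| = √(621²+20²) = √386041 ≈ 621.32, ∠ = arctan(20/621) ≈ 1.84°
zero (s+820): 820 + j20 → |·| = √(820²+20²) = √672800 ≈ 820.24, ∠ = arctan(20/820) ≈ 1.40°
pole (s+3): 3 + j20 → |·| = √(3²+20²) = √409 ≈ 20.224, ∠ = arctan(20/3) ≈ 81.47°
pole (s+20): 20 + j20 → |·| = √(20²+20²) = √800 ≈ 28.284, ∠ = arctan(20/20) ≈ 45.00°
pole (s+25): 25 + j20 → |·| = √(25²+20²) = √1025 ≈ 32.016, ∠ = arctan(20/25) ≈ 38.66°
|H| = 500 · 5.0963e+05 / 18314 ≈ 13914
Gain = 20 log₁₀(13914) ≈ 82.87 dB
∠H = 3.24° − 165.13° = -161.89°

At s = jω = j1355:
zero (s+621): 621 + j1355 → |·| = √(621²+1355²) = √2221666 ≈ 1490.5, ∠ = arctan(1355/621) ≈ 65.38°
zero (s+820): 820 + j1355 → |·| = √(820²+1355²) = √2508425 ≈ 1583.8, ∠ = arctan(1355/820) ≈ 58.82°
pole (s+3): 3 + j1355 → |·| = √(3²+1355²) = √1836034 ≈ 1355, ∠ = arctan(1355/3) ≈ 89.87°
pole (s+20): 20 + j1355 → |·| = √(20²+1355²) = √1836425 ≈ 1355.1, ∠ = arctan(1355/20) ≈ 89.15°
pole (s+25): 25 + j1355 → |·| = √(25²+1355²) = √1836650 ≈ 1355.2, ∠ = arctan(1355/25) ≈ 88.94°
|H| = 500 · 2.3607e+06 / 2.4884e+09 ≈ 0.47434
Gain = 20 log₁₀(0.47434) ≈ -6.48 dB
∠H = 124.20° − 267.96° = -143.76°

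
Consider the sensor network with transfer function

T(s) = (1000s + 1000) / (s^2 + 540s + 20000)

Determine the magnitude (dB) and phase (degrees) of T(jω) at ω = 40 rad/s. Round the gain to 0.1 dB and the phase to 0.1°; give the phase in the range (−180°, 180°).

Substitute s = j40:
Numerator: 1000(j40) + 1000 = 1000 + j40000
Denominator: (j40)^2 + 540(j40) + 20000 = 18400 + j21600
|N| = √(1000² + 40000²) ≈ 40012, ∠N ≈ 88.57°
|D| = √(18400² + 21600²) ≈ 28375, ∠D ≈ 49.57°
|T| = 40012 / 28375 ≈ 1.4101
Gain = 20 log₁₀(1.4101) ≈ 2.98 dB
∠T = 88.57° − 49.57° = 39.00°

3.0 dB, 39.0°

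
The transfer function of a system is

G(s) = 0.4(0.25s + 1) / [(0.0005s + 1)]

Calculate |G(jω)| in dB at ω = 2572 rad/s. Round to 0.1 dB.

At ω = 2572 rad/s:
zero (1 + j2572·0.25) = 1 + j643 → |·| ≈ 643, ∠ ≈ 89.91°
pole (1 + j2572·0.0005) = 1 + j1.286 → |·| ≈ 1.629, ∠ ≈ 52.13°
|G| = 0.4 · 643 / (1.629) ≈ 157.89
Gain = 20 log₁₀(157.89) ≈ 43.97 dB

44.0 dB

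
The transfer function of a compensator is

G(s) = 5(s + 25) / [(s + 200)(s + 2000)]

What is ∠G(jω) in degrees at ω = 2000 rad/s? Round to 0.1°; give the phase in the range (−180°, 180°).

At s = jω = j2000:
zero (s+25): 25 + j2000 → |·| = √(25²+2000²) = √4000625 ≈ 2000.2, ∠ = arctan(2000/25) ≈ 89.28°
pole (s+200): 200 + j2000 → |·| = √(200²+2000²) = √4040000 ≈ 2010, ∠ = arctan(2000/200) ≈ 84.29°
pole (s+2000): 2000 + j2000 → |·| = √(2000²+2000²) = √8000000 ≈ 2828.4, ∠ = arctan(2000/2000) ≈ 45.00°
∠G = 89.28° − 129.29° = -40.01°

-40.0°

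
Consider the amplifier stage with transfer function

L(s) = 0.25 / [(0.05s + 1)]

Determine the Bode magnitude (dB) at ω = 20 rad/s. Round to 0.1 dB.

At ω = 20 rad/s:
pole (1 + j20·0.05) = 1 + j1 → |·| ≈ 1.4142, ∠ ≈ 45.00°
|L| = 0.25 · 1 / (1.4142) ≈ 0.17678
Gain = 20 log₁₀(0.17678) ≈ -15.05 dB

-15.1 dB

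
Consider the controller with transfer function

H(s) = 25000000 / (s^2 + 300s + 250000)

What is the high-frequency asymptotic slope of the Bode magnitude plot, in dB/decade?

Each pole contributes −20 dB/decade at high frequency; each zero contributes +20 dB/decade.
Net: 0 zero(s) − 2 pole(s) → -40 dB/decade.

-40 dB/decade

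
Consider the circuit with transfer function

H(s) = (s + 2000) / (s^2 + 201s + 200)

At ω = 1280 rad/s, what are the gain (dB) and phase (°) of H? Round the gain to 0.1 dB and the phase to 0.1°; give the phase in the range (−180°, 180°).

-56.9 dB, -138.5°

Substitute s = j1280:
Numerator: (j1280) + 2000 = 2000 + j1280
Denominator: (j1280)^2 + 201(j1280) + 200 = -1638200 + j257280
|N| = √(2000² + 1280²) ≈ 2374.5, ∠N ≈ 32.62°
|D| = √(1638200² + 257280²) ≈ 1.6583e+06, ∠D ≈ 171.07°
|H| = 2374.5 / 1.6583e+06 ≈ 0.0014319
Gain = 20 log₁₀(0.0014319) ≈ -56.88 dB
∠H = 32.62° − 171.07° = -138.45°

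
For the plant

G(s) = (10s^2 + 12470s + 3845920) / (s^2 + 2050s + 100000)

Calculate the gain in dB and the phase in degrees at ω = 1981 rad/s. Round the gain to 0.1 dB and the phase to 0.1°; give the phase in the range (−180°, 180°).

Substitute s = j1981:
Numerator: 10(j1981)^2 + 12470(j1981) + 3845920 = -35397690 + j24703070
Denominator: (j1981)^2 + 2050(j1981) + 100000 = -3824361 + j4061050
|N| = √(35397690² + 24703070²) ≈ 4.3165e+07, ∠N ≈ 145.09°
|D| = √(3824361² + 4061050²) ≈ 5.5783e+06, ∠D ≈ 133.28°
|G| = 4.3165e+07 / 5.5783e+06 ≈ 7.738
Gain = 20 log₁₀(7.738) ≈ 17.77 dB
∠G = 145.09° − 133.28° = 11.81°

17.8 dB, 11.8°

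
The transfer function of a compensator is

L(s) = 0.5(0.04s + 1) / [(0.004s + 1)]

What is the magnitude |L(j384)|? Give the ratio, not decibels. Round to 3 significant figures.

4.20

At ω = 384 rad/s:
zero (1 + j384·0.04) = 1 + j15.36 → |·| ≈ 15.393, ∠ ≈ 86.28°
pole (1 + j384·0.004) = 1 + j1.536 → |·| ≈ 1.8328, ∠ ≈ 56.93°
|L| = 0.5 · 15.393 / (1.8328) ≈ 4.1993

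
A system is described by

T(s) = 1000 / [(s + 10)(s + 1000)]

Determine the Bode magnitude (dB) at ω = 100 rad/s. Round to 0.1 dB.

At s = jω = j100:
pole (s+10): 10 + j100 → |·| = √(10²+100²) = √10100 ≈ 100.5, ∠ = arctan(100/10) ≈ 84.29°
pole (s+1000): 1000 + j100 → |·| = √(1000²+100²) = √1010000 ≈ 1005, ∠ = arctan(100/1000) ≈ 5.71°
|T| = 1000 / 1.01e+05 ≈ 0.009901
Gain = 20 log₁₀(0.009901) ≈ -40.09 dB

-40.1 dB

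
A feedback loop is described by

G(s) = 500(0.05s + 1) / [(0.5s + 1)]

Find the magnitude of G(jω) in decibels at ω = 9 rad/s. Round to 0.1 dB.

At ω = 9 rad/s:
zero (1 + j9·0.05) = 1 + j0.45 → |·| ≈ 1.0966, ∠ ≈ 24.23°
pole (1 + j9·0.5) = 1 + j4.5 → |·| ≈ 4.6098, ∠ ≈ 77.47°
|G| = 500 · 1.0966 / (4.6098) ≈ 118.94
Gain = 20 log₁₀(118.94) ≈ 41.51 dB

41.5 dB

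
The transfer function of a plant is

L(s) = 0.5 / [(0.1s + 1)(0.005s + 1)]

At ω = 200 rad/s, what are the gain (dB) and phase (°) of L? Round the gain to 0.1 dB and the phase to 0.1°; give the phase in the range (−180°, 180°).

At ω = 200 rad/s:
pole (1 + j200·0.1) = 1 + j20 → |·| ≈ 20.025, ∠ ≈ 87.14°
pole (1 + j200·0.005) = 1 + j1 → |·| ≈ 1.4142, ∠ ≈ 45.00°
|L| = 0.5 · 1 / (20.025 · 1.4142) ≈ 0.017656
Gain = 20 log₁₀(0.017656) ≈ -35.06 dB
∠L = (0°) − (87.14° + 45.00°) = -132.14°

-35.1 dB, -132.1°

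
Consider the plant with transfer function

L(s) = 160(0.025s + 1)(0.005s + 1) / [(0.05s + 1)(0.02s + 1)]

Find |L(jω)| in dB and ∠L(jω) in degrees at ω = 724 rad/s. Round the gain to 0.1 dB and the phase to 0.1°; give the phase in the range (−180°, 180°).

At ω = 724 rad/s:
zero (1 + j724·0.025) = 1 + j18.1 → |·| ≈ 18.128, ∠ ≈ 86.84°
zero (1 + j724·0.005) = 1 + j3.62 → |·| ≈ 3.7556, ∠ ≈ 74.56°
pole (1 + j724·0.05) = 1 + j36.2 → |·| ≈ 36.214, ∠ ≈ 88.42°
pole (1 + j724·0.02) = 1 + j14.48 → |·| ≈ 14.514, ∠ ≈ 86.05°
|L| = 160 · 18.128 · 3.7556 / (36.214 · 14.514) ≈ 20.725
Gain = 20 log₁₀(20.725) ≈ 26.33 dB
∠L = (86.84° + 74.56°) − (88.42° + 86.05°) = -13.07°

26.3 dB, -13.1°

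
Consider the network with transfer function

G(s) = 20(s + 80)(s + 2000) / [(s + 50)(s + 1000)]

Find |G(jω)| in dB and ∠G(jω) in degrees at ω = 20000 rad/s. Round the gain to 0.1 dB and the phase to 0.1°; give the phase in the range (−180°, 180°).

26.1 dB, -2.9°

At s = jω = j20000:
zero (s+80): 80 + j20000 → |·| = √(80²+20000²) = √400006400 ≈ 20000, ∠ = arctan(20000/80) ≈ 89.77°
zero (s+2000): 2000 + j20000 → |·| = √(2000²+20000²) = √404000000 ≈ 20100, ∠ = arctan(20000/2000) ≈ 84.29°
pole (s+50): 50 + j20000 → |·| = √(50²+20000²) = √400002500 ≈ 20000, ∠ = arctan(20000/50) ≈ 89.86°
pole (s+1000): 1000 + j20000 → |·| = √(1000²+20000²) = √401000000 ≈ 20025, ∠ = arctan(20000/1000) ≈ 87.14°
|G| = 20 · 4.02e+08 / 4.005e+08 ≈ 20.075
Gain = 20 log₁₀(20.075) ≈ 26.05 dB
∠G = 174.06° − 177.00° = -2.94°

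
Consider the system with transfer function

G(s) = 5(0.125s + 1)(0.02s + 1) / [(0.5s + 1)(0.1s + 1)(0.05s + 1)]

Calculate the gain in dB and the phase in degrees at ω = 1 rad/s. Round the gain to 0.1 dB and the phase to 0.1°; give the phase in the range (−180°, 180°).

At ω = 1 rad/s:
zero (1 + j1·0.125) = 1 + j0.125 → |·| ≈ 1.0078, ∠ ≈ 7.13°
zero (1 + j1·0.02) = 1 + j0.02 → |·| ≈ 1.0002, ∠ ≈ 1.15°
pole (1 + j1·0.5) = 1 + j0.5 → |·| ≈ 1.118, ∠ ≈ 26.57°
pole (1 + j1·0.1) = 1 + j0.1 → |·| ≈ 1.005, ∠ ≈ 5.71°
pole (1 + j1·0.05) = 1 + j0.05 → |·| ≈ 1.0012, ∠ ≈ 2.86°
|G| = 5 · 1.0078 · 1.0002 / (1.118 · 1.005 · 1.0012) ≈ 4.4803
Gain = 20 log₁₀(4.4803) ≈ 13.03 dB
∠G = (7.13° + 1.15°) − (26.57° + 5.71° + 2.86°) = -26.86°

13.0 dB, -26.9°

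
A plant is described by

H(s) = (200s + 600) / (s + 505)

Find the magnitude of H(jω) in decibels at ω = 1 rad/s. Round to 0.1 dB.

Substitute s = j1:
Numerator: 200(j1) + 600 = 600 + j200
Denominator: (j1) + 505 = 505 + j1
|N| = √(600² + 200²) ≈ 632.46, ∠N ≈ 18.43°
|D| = √(505² + 1²) ≈ 505, ∠D ≈ 0.11°
|H| = 632.46 / 505 ≈ 1.2524
Gain = 20 log₁₀(1.2524) ≈ 1.95 dB

2.0 dB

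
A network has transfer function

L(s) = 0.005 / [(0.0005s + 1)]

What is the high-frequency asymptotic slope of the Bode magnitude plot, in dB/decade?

Each pole contributes −20 dB/decade at high frequency; each zero contributes +20 dB/decade.
Net: 0 zero(s) − 1 pole(s) → -20 dB/decade.

-20 dB/decade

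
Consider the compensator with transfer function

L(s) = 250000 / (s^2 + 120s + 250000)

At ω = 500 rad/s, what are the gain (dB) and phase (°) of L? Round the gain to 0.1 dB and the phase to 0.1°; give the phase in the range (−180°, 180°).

At s = jω = j500:
quadratic: (j500)² + 120·j500 + 250000 = 0 + j60000 → |·| ≈ 60000, ∠ ≈ 90.00°
|L| = 250000 / 60000 ≈ 4.1667
Gain = 20 log₁₀(4.1667) ≈ 12.40 dB
∠L = 0.00° − 90.00° = -90.00°

12.4 dB, -90.0°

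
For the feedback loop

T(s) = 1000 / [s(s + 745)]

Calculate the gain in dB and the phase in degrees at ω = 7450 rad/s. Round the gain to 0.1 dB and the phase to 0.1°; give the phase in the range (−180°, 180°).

-94.9 dB, -174.3°

At s = jω = j7450:
pole (s+745): 745 + j7450 → |·| = √(745²+7450²) = √56057525 ≈ 7487.2, ∠ = arctan(7450/745) ≈ 84.29°
pole at origin: |s| = 7450, ∠ = 90.00° (in denominator)
|T| = 1000 / 5.578e+07 ≈ 1.7928e-05
Gain = 20 log₁₀(1.7928e-05) ≈ -94.93 dB
∠T = 0.00° − 174.29° = -174.29°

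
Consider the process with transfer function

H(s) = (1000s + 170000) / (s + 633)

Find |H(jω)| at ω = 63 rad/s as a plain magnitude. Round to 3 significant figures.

Substitute s = j63:
Numerator: 1000(j63) + 170000 = 170000 + j63000
Denominator: (j63) + 633 = 633 + j63
|N| = √(170000² + 63000²) ≈ 1.813e+05, ∠N ≈ 20.33°
|D| = √(633² + 63²) ≈ 636.13, ∠D ≈ 5.68°
|H| = 1.813e+05 / 636.13 ≈ 285

285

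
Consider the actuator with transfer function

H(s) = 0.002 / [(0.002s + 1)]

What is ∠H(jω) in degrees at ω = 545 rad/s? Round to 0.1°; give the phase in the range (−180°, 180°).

At ω = 545 rad/s:
pole (1 + j545·0.002) = 1 + j1.09 → |·| ≈ 1.4792, ∠ ≈ 47.47°
∠H = (0°) − (47.47°) = -47.47°

-47.5°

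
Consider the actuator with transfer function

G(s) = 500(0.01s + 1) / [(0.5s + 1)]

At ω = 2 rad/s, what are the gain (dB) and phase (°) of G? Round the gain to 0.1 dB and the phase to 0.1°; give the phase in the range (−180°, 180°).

51.0 dB, -43.9°

At ω = 2 rad/s:
zero (1 + j2·0.01) = 1 + j0.02 → |·| ≈ 1.0002, ∠ ≈ 1.15°
pole (1 + j2·0.5) = 1 + j1 → |·| ≈ 1.4142, ∠ ≈ 45.00°
|G| = 500 · 1.0002 / (1.4142) ≈ 353.63
Gain = 20 log₁₀(353.63) ≈ 50.97 dB
∠G = (1.15°) − (45.00°) = -43.85°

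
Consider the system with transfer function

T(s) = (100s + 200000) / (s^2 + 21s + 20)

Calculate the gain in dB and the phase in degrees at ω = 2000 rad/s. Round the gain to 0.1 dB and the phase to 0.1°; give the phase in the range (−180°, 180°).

Substitute s = j2000:
Numerator: 100(j2000) + 200000 = 200000 + j200000
Denominator: (j2000)^2 + 21(j2000) + 20 = -3999980 + j42000
|N| = √(200000² + 200000²) ≈ 2.8284e+05, ∠N ≈ 45.00°
|D| = √(3999980² + 42000²) ≈ 4.0002e+06, ∠D ≈ 179.40°
|T| = 2.8284e+05 / 4.0002e+06 ≈ 0.070706
Gain = 20 log₁₀(0.070706) ≈ -23.01 dB
∠T = 45.00° − 179.40° = -134.40°

-23.0 dB, -134.4°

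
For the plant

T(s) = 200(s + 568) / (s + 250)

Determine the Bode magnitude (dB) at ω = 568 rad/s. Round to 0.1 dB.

At s = jω = j568:
zero (s+568): 568 + j568 → |·| = √(568²+568²) = √645248 ≈ 803.27, ∠ = arctan(568/568) ≈ 45.00°
pole (s+250): 250 + j568 → |·| = √(250²+568²) = √385124 ≈ 620.58, ∠ = arctan(568/250) ≈ 66.24°
|T| = 200 · 803.27 / 620.58 ≈ 258.88
Gain = 20 log₁₀(258.88) ≈ 48.26 dB

48.3 dB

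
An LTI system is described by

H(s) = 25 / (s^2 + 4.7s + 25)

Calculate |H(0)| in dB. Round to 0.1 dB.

H(0) = 25 / 25 = 1
20 log₁₀(1) ≈ 0.00 dB

0.0 dB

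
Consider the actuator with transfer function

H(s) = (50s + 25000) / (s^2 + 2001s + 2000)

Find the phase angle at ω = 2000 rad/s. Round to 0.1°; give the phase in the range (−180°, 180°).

-59.0°

Substitute s = j2000:
Numerator: 50(j2000) + 25000 = 25000 + j100000
Denominator: (j2000)^2 + 2001(j2000) + 2000 = -3998000 + j4002000
|N| = √(25000² + 100000²) ≈ 1.0308e+05, ∠N ≈ 75.96°
|D| = √(3998000² + 4002000²) ≈ 5.6569e+06, ∠D ≈ 134.97°
∠H = 75.96° − 134.97° = -59.01°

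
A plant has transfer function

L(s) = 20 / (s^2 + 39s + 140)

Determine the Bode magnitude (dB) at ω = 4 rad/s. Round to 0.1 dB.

Substitute s = j4:
Numerator: 20 = 20 + j0
Denominator: (j4)^2 + 39(j4) + 140 = 124 + j156
|N| = √(20² + 0²) ≈ 20, ∠N ≈ 0.00°
|D| = √(124² + 156²) ≈ 199.28, ∠D ≈ 51.52°
|L| = 20 / 199.28 ≈ 0.10036
Gain = 20 log₁₀(0.10036) ≈ -19.97 dB

-20.0 dB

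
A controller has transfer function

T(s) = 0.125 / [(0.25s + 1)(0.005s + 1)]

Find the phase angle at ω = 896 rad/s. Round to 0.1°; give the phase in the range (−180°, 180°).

At ω = 896 rad/s:
pole (1 + j896·0.25) = 1 + j224 → |·| ≈ 224, ∠ ≈ 89.74°
pole (1 + j896·0.005) = 1 + j4.48 → |·| ≈ 4.5903, ∠ ≈ 77.42°
∠T = (0°) − (89.74° + 77.42°) = -167.16°

-167.2°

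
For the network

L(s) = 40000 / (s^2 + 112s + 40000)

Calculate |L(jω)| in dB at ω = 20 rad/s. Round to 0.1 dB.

At s = jω = j20:
quadratic: (j20)² + 112·j20 + 40000 = 39600 + j2240 → |·| ≈ 39663, ∠ ≈ 3.24°
|L| = 40000 / 39663 ≈ 1.0085
Gain = 20 log₁₀(1.0085) ≈ 0.07 dB

0.1 dB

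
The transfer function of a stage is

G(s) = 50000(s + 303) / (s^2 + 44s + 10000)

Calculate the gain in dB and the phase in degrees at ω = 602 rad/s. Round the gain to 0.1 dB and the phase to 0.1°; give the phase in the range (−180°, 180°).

39.6 dB, -112.4°

At s = jω = j602:
zero (s+303): 303 + j602 → |·| = √(303²+602²) = √454213 ≈ 673.95, ∠ = arctan(602/303) ≈ 63.28°
quadratic: (j602)² + 44·j602 + 10000 = -352404 + j26488 → |·| ≈ 3.534e+05, ∠ ≈ 175.70°
|G| = 50000 · 673.95 / 3.534e+05 ≈ 95.352
Gain = 20 log₁₀(95.352) ≈ 39.59 dB
∠G = 63.28° − 175.70° = -112.42°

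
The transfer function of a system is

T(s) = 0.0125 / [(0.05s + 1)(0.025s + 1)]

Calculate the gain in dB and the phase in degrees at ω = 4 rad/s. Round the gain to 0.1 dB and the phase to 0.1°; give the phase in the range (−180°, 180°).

At ω = 4 rad/s:
pole (1 + j4·0.05) = 1 + j0.2 → |·| ≈ 1.0198, ∠ ≈ 11.31°
pole (1 + j4·0.025) = 1 + j0.1 → |·| ≈ 1.005, ∠ ≈ 5.71°
|T| = 0.0125 · 1 / (1.0198 · 1.005) ≈ 0.012196
Gain = 20 log₁₀(0.012196) ≈ -38.28 dB
∠T = (0°) − (11.31° + 5.71°) = -17.02°

-38.3 dB, -17.0°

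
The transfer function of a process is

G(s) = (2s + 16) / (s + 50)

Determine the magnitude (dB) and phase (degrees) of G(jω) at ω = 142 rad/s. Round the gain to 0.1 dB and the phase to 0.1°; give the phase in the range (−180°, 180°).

Substitute s = j142:
Numerator: 2(j142) + 16 = 16 + j284
Denominator: (j142) + 50 = 50 + j142
|N| = √(16² + 284²) ≈ 284.45, ∠N ≈ 86.78°
|D| = √(50² + 142²) ≈ 150.55, ∠D ≈ 70.60°
|G| = 284.45 / 150.55 ≈ 1.8894
Gain = 20 log₁₀(1.8894) ≈ 5.53 dB
∠G = 86.78° − 70.60° = 16.18°

5.5 dB, 16.2°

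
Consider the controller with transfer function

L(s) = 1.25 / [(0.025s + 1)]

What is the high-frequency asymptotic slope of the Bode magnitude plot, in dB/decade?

Each pole contributes −20 dB/decade at high frequency; each zero contributes +20 dB/decade.
Net: 0 zero(s) − 1 pole(s) → -20 dB/decade.

-20 dB/decade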